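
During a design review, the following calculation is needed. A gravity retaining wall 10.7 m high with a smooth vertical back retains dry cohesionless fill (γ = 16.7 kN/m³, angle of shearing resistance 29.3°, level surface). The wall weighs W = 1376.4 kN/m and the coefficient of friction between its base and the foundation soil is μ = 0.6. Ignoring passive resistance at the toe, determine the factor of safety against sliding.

2.52

K_a = tan²(45° − 29.3°/2) = 0.3428.
P_a = ½K_aγH² = 0.5×0.3428×16.7×10.7² = 327.8 kN/m, acting at H/3 = 3.567 m above the base.
FS_sliding = μW / P_a = 0.6×1376.4 / 327.8 = 2.520.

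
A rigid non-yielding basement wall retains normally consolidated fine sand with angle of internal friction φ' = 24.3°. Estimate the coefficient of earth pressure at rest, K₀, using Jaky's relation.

K₀ = 1 − sin φ' = 1 − sin 24.3° = 0.5885.

0.588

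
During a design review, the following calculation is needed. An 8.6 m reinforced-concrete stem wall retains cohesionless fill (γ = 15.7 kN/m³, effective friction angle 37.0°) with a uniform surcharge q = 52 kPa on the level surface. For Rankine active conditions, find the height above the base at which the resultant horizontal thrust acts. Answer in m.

3.49 m

K_a = 0.2486.
Triangular part P₁ = ½K_aγH² = 144.3 at H/3 = 2.867 m; rectangular part P₂ = K_a q H = 111.2 at H/2 = 4.300 m.
ȳ = (P₁·2.867 + P₂·4.300)/(P₁+P₂) = 3.490 m.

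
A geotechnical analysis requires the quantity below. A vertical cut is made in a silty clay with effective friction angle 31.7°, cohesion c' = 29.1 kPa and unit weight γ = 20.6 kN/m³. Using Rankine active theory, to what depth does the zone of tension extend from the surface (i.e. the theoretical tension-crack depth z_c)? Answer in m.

5.07 m

K_a = tan²(45° − 31.7°/2) = 0.3111; √K_a = 0.5577.
The active pressure is zero where K_a γ z = 2c√K_a, so z_c = 2c/(γ√K_a) = 2×29.1/(20.6×0.5577) = 5.066 m.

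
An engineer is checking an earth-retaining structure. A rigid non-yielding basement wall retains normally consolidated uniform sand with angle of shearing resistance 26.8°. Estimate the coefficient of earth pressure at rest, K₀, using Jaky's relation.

K₀ = 1 − sin φ' = 1 − sin 26.8° = 0.5491.

0.549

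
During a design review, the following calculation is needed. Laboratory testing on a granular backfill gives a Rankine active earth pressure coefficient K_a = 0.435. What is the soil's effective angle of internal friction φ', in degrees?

23.2°

K_a = tan²(45° − φ/2) ⇒ 45° − φ/2 = arctan(√0.435) = 33.41°.
φ = 2(45° − 33.41°) = 23.19°.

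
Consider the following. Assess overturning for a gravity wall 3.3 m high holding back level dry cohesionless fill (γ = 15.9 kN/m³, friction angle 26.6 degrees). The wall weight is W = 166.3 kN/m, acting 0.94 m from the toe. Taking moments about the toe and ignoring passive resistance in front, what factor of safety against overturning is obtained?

4.30

K_a = tan²(45° − 26.6°/2) = 0.3814.
P_a = ½K_aγH² = 0.5×0.3814×15.9×3.3² = 33.02 kN/m, acting at H/3 = 1.100 m above the base.
Overturning moment M_o = P_a × H/3 = 33.02 × 1.100 = 36.33.
Resisting moment M_r = W × 0.94 = 166.3 × 0.94 = 156.3.
FS_overturning = M_r/M_o = 156.3/36.33 = 4.303.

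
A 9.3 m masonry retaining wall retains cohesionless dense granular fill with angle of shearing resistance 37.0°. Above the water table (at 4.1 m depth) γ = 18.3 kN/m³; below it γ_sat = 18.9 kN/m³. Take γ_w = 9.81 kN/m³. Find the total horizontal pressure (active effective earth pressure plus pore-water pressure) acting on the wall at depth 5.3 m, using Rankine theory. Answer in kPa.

K_a = (1 − sin φ)/(1 + sin φ) = 0.2486.
γ' = 18.9 − 9.81 = 9.090 kN/m³.
Effective vertical stress at 5.3 m: σ'_v = 18.3×4.1 + 9.090×1.20 = 85.94 kPa.
σ'_h = K_a σ'_v = 0.2486 × 85.94 = 21.36 kPa; u = γ_w × 1.20 = 11.77 kPa.
Total σ_h = 21.36 + 11.77 = 33.13 kPa.

33.1 kPa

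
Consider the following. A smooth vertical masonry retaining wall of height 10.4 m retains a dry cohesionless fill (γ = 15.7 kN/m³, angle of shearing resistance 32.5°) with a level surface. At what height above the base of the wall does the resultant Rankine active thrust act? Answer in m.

3.47 m

K_a = 0.3010.
The pressure distribution is triangular, so the resultant acts at H/3 above the base = 10.4/3 = 3.467 m.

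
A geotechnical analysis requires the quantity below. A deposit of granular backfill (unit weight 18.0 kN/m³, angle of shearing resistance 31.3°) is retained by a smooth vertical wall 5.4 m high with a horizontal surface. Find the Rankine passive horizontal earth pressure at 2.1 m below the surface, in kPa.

K_p = (1 + sin φ)/(1 − sin φ) = 3.162.
σ_h = K_p γ z = 3.162 × 18.0 × 2.1 = 119.5 kPa.

120 kPa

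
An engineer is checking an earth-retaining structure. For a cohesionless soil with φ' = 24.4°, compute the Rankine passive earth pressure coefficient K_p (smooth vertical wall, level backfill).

K_p = (1 + sin φ)/(1 − sin φ) = tan²(45° + 24.4°/2) = 2.408.

2.41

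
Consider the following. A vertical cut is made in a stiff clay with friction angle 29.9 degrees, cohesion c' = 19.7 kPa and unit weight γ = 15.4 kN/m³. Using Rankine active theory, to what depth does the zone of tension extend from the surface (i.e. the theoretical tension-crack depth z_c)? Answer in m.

K_a = tan²(45° − 29.9°/2) = 0.3347; √K_a = 0.5785.
The active pressure is zero where K_a γ z = 2c√K_a, so z_c = 2c/(γ√K_a) = 2×19.7/(15.4×0.5785) = 4.422 m.

4.42 m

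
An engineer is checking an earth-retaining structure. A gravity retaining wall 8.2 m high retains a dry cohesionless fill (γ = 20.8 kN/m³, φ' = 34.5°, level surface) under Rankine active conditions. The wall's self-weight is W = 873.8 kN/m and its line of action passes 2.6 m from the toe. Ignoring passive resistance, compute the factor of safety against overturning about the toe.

4.29

K_a = tan²(45° − 34.5°/2) = 0.2768.
P_a = ½K_aγH² = 0.5×0.2768×20.8×8.2² = 193.6 kN/m, acting at H/3 = 2.733 m above the base.
Overturning moment M_o = P_a × H/3 = 193.6 × 2.733 = 529.1.
Resisting moment M_r = W × 2.6 = 873.8 × 2.6 = 2272.
FS_overturning = M_r/M_o = 2272/529.1 = 4.294.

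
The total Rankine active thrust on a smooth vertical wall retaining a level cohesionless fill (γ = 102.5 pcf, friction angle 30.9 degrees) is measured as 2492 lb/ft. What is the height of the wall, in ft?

K_a = 0.3214. P_a = ½ K_a γ H² ⇒ H = √(2P_a/(K_a γ)).
H = √(2×2492/(0.3214×102.5)) = 12.30 ft.

12.3 ft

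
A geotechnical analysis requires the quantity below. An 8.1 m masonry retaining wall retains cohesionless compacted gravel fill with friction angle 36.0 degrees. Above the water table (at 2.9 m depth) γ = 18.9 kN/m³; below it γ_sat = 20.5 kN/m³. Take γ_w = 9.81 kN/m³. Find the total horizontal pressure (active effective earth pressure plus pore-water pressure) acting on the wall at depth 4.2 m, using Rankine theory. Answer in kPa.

30.6 kPa

K_a = (1 − sin φ)/(1 + sin φ) = 0.2596.
γ' = 20.5 − 9.81 = 10.69 kN/m³.
Effective vertical stress at 4.2 m: σ'_v = 18.9×2.9 + 10.69×1.30 = 68.71 kPa.
σ'_h = K_a σ'_v = 0.2596 × 68.71 = 17.84 kPa; u = γ_w × 1.30 = 12.75 kPa.
Total σ_h = 17.84 + 12.75 = 30.59 kPa.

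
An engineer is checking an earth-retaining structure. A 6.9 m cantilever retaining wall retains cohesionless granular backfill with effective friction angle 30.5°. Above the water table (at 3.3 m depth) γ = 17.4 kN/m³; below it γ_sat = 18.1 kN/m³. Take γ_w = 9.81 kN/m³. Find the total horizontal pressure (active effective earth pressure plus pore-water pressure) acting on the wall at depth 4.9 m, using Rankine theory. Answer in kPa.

K_a = (1 − sin φ)/(1 + sin φ) = 0.3267.
γ' = 18.1 − 9.81 = 8.290 kN/m³.
Effective vertical stress at 4.9 m: σ'_v = 17.4×3.3 + 8.290×1.60 = 70.68 kPa.
σ'_h = K_a σ'_v = 0.3267 × 70.68 = 23.09 kPa; u = γ_w × 1.60 = 15.70 kPa.
Total σ_h = 23.09 + 15.70 = 38.79 kPa.

38.8 kPa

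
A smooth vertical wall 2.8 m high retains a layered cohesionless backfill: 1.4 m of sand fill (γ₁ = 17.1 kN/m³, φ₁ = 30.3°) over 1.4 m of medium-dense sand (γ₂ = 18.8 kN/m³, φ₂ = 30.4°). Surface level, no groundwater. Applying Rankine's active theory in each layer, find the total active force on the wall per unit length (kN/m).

K_a1 = tan²(45°−30.3°/2) = 0.3293; K_a2 = tan²(45°−30.4°/2) = 0.3280.
Layer 1: σ at base = K_a1 γ₁ h₁ = 7.884 kPa; P₁ = ½×7.884×1.4 = 5.519.
Layer 2: σ_v at top = γ₁h₁ = 23.94; σ_h top = K_a2×23.94 = 7.852; σ_h base = K_a2×(23.94+18.8×1.4) = 16.48.
P₂ = ½(7.852+16.48)×1.4 = 17.04. Total P_a = 5.519+17.04 = 22.55 kN/m.

22.6 kN/m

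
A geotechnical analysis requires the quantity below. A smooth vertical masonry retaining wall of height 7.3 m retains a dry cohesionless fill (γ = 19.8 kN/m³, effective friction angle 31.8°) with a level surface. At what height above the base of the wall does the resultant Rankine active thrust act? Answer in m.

2.43 m

K_a = 0.3098.
The pressure distribution is triangular, so the resultant acts at H/3 above the base = 7.3/3 = 2.433 m.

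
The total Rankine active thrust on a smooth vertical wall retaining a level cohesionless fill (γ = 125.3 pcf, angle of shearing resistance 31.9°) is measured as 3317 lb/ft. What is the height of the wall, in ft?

13.1 ft

K_a = 0.3085. P_a = ½ K_a γ H² ⇒ H = √(2P_a/(K_a γ)).
H = √(2×3317/(0.3085×125.3)) = 13.10 ft.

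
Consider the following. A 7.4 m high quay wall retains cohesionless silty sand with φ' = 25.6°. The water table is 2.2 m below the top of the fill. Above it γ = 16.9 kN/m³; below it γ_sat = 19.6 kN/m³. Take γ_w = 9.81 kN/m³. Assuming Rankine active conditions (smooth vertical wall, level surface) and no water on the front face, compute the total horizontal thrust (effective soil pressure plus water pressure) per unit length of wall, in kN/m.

K_a = tan²(45° − φ/2) = 0.3966.
γ' = 19.6 − 9.81 = 9.790 kN/m³. Depth below WT = 5.2 m.
σ'_h at WT = K_a γ d_w = 14.74 kPa; at base = 14.74 + K_a γ' × 5.2 = 34.93 kPa.
P₁ (0–2.2 m) = ½×14.74×2.2 = 16.22. P₂ (2.2–7.4 m) = ½(14.74+34.93)×5.2 = 129.2.
P_w = ½ γ_w h₂² = 0.5×9.81×5.2² = 132.6. Total = 16.22+129.2+132.6 = 278.0 kN/m.

278 kN/m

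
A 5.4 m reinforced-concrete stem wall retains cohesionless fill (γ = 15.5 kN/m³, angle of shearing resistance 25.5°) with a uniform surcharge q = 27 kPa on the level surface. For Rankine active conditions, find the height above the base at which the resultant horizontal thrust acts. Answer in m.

K_a = 0.3981.
Triangular part P₁ = ½K_aγH² = 89.97 at H/3 = 1.800 m; rectangular part P₂ = K_a q H = 58.04 at H/2 = 2.700 m.
ȳ = (P₁·1.800 + P₂·2.700)/(P₁+P₂) = 2.153 m.

2.15 m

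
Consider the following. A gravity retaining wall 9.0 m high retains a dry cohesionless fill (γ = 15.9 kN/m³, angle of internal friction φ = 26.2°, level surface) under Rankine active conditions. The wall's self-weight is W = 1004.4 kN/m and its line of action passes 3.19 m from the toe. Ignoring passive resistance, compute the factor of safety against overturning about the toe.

K_a = tan²(45° − 26.2°/2) = 0.3874.
P_a = ½K_aγH² = 0.5×0.3874×15.9×9.0² = 249.5 kN/m, acting at H/3 = 3.000 m above the base.
Overturning moment M_o = P_a × H/3 = 249.5 × 3.000 = 748.5.
Resisting moment M_r = W × 3.19 = 1004.4 × 3.19 = 3204.
FS_overturning = M_r/M_o = 3204/748.5 = 4.281.

4.28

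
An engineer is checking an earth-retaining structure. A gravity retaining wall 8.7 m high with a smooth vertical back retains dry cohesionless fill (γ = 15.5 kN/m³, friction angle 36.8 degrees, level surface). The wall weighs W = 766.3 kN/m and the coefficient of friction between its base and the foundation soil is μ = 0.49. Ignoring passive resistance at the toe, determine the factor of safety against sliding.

K_a = tan²(45° − 36.8°/2) = 0.2508.
P_a = ½K_aγH² = 0.5×0.2508×15.5×8.7² = 147.1 kN/m, acting at H/3 = 2.900 m above the base.
FS_sliding = μW / P_a = 0.49×766.3 / 147.1 = 2.553.

2.55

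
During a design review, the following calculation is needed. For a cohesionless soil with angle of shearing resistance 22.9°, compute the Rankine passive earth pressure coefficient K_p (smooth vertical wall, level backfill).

2.27

K_p = (1 + sin φ)/(1 − sin φ) = tan²(45° + 22.9°/2) = 2.274.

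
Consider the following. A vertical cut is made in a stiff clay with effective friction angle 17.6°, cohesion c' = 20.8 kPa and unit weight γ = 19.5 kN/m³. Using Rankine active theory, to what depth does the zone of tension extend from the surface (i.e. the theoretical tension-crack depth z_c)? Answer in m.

K_a = tan²(45° − 17.6°/2) = 0.5357; √K_a = 0.7319.
The active pressure is zero where K_a γ z = 2c√K_a, so z_c = 2c/(γ√K_a) = 2×20.8/(19.5×0.7319) = 2.915 m.

2.91 m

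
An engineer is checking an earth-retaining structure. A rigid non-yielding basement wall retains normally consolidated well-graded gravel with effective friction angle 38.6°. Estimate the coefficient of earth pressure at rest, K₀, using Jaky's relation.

0.376

K₀ = 1 − sin φ' = 1 − sin 38.6° = 0.3761.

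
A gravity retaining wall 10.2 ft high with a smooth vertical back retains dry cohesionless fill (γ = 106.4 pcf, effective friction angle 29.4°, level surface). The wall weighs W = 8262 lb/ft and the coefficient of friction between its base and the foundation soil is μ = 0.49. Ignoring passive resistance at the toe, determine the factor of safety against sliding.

K_a = tan²(45° − 29.4°/2) = 0.3415.
P_a = ½K_aγH² = 0.5×0.3415×106.4×10.2² = 1890 lb/ft, acting at H/3 = 3.400 ft above the base.
FS_sliding = μW / P_a = 0.49×8262 / 1890 = 2.142.

2.14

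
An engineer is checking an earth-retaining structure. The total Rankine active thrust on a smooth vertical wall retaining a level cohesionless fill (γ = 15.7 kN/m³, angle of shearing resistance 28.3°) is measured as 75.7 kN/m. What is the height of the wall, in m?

5.20 m

K_a = 0.3568. P_a = ½ K_a γ H² ⇒ H = √(2P_a/(K_a γ)).
H = √(2×75.7/(0.3568×15.7)) = 5.199 m.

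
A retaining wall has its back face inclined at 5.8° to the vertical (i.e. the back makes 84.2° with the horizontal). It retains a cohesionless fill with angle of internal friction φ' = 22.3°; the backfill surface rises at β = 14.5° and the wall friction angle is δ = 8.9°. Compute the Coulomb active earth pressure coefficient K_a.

0.594

K_a = sin²(α+φ) / [sin²α · sin(α−δ) · (1 + √{sin(φ+δ)sin(φ−β) / (sin(α−δ)sin(α+β))})²].
With α = 84.2°, φ = 22.3°, δ = 8.9°, β = 14.5°: K_a = 0.5943.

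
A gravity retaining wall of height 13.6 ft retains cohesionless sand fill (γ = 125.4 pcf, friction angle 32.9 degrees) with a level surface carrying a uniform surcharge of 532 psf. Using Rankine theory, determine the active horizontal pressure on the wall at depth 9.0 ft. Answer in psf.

492 psf

K_a = (1 − sin φ)/(1 + sin φ) = 0.2960.
σ_v = γz + q = 125.4 × 9.0 + 532 = 1661 psf.
σ_h = K_a σ_v = 0.2960 × 1661 = 491.6 psf.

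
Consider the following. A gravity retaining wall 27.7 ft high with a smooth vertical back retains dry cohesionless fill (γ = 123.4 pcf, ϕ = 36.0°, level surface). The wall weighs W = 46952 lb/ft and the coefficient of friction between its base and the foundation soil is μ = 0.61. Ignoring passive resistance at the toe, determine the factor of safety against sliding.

2.33

K_a = tan²(45° − 36.0°/2) = 0.2596.
P_a = ½K_aγH² = 0.5×0.2596×123.4×27.7² = 12290 lb/ft, acting at H/3 = 9.233 ft above the base.
FS_sliding = μW / P_a = 0.61×46952 / 12290 = 2.330.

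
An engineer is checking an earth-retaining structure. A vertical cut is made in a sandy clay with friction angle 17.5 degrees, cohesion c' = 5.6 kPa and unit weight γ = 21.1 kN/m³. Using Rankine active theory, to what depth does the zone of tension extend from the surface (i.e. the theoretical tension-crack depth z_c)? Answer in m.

K_a = tan²(45° − 17.5°/2) = 0.5376; √K_a = 0.7332.
The active pressure is zero where K_a γ z = 2c√K_a, so z_c = 2c/(γ√K_a) = 2×5.6/(21.1×0.7332) = 0.7239 m.

0.724 m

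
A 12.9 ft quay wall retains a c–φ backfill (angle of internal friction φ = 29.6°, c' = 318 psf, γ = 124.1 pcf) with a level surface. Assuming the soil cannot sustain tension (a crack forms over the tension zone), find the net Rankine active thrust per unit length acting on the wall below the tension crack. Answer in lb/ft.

K_a = 0.3387; √K_a = 0.5820.
Tension-crack depth z_c = 2c/(γ√K_a) = 2×318/(124.1×0.5820) = 8.805 ft.
σ_a at base = K_a γ H − 2c√K_a = 0.3387×124.1×12.9 − 2×318×0.5820 = 172.1 psf.
P_a = ½ × 172.1 × (H − z_c) = 0.5×172.1×4.095 = 352.4 lb/ft.

352 lb/ft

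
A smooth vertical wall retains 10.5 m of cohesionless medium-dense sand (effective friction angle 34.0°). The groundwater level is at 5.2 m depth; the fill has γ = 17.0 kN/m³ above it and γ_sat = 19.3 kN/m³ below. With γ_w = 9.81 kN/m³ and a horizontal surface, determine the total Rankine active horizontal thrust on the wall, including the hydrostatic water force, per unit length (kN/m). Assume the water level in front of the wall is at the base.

373 kN/m

K_a = tan²(45° − φ/2) = 0.2827.
γ' = 19.3 − 9.81 = 9.490 kN/m³. Depth below WT = 5.3 m.
σ'_h at WT = K_a γ d_w = 24.99 kPa; at base = 24.99 + K_a γ' × 5.3 = 39.21 kPa.
P₁ (0–5.2 m) = ½×24.99×5.2 = 64.98. P₂ (5.2–10.5 m) = ½(24.99+39.21)×5.3 = 170.1.
P_w = ½ γ_w h₂² = 0.5×9.81×5.3² = 137.8. Total = 64.98+170.1+137.8 = 372.9 kN/m.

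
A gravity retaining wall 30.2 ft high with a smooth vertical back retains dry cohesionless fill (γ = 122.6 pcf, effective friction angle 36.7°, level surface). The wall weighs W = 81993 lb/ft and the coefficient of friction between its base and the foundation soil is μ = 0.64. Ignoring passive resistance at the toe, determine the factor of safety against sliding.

3.73

K_a = tan²(45° − 36.7°/2) = 0.2519.
P_a = ½K_aγH² = 0.5×0.2519×122.6×30.2² = 14080 lb/ft, acting at H/3 = 10.07 ft above the base.
FS_sliding = μW / P_a = 0.64×81993 / 14080 = 3.727.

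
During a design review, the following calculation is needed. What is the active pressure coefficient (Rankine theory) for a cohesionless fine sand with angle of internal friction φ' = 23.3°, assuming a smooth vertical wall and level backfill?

0.433

K_a = (1 − sin φ)/(1 + sin φ) = (1 − sin 23.3°)/(1 + sin 23.3°) = 0.4331.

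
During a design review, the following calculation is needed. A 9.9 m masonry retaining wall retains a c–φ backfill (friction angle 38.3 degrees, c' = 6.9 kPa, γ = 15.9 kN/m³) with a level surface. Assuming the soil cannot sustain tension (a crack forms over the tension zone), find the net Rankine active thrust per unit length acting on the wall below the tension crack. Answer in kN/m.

123 kN/m

K_a = 0.2347; √K_a = 0.4845.
Tension-crack depth z_c = 2c/(γ√K_a) = 2×6.9/(15.9×0.4845) = 1.791 m.
σ_a at base = K_a γ H − 2c√K_a = 0.2347×15.9×9.9 − 2×6.9×0.4845 = 30.26 kPa.
P_a = ½ × 30.26 × (H − z_c) = 0.5×30.26×8.109 = 122.7 kN/m.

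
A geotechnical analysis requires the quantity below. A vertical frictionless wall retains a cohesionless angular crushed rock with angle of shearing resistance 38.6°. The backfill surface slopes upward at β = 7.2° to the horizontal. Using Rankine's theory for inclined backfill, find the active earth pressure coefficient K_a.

0.236

K_a = cos β · (cos β − √(cos²β − cos²φ)) / (cos β + √(cos²β − cos²φ)).
cos β = 0.9921, cos φ = 0.7815, √(cos²β − cos²φ) = 0.6112.
K_a = 0.9921 × (0.9921 − 0.6112)/(0.9921 + 0.6112) = 0.2357.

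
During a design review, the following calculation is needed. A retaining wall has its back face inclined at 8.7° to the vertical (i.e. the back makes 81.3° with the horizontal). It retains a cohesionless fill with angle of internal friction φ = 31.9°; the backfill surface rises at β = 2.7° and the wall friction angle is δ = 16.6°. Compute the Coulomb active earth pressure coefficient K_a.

0.357

K_a = sin²(α+φ) / [sin²α · sin(α−δ) · (1 + √{sin(φ+δ)sin(φ−β) / (sin(α−δ)sin(α+β))})²].
With α = 81.3°, φ = 31.9°, δ = 16.6°, β = 2.7°: K_a = 0.3567.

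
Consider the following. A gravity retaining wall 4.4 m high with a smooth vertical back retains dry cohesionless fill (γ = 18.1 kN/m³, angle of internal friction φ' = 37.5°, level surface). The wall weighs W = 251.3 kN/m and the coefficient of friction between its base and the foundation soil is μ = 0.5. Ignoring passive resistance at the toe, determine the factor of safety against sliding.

K_a = tan²(45° − 37.5°/2) = 0.2432.
P_a = ½K_aγH² = 0.5×0.2432×18.1×4.4² = 42.61 kN/m, acting at H/3 = 1.467 m above the base.
FS_sliding = μW / P_a = 0.5×251.3 / 42.61 = 2.949.

2.95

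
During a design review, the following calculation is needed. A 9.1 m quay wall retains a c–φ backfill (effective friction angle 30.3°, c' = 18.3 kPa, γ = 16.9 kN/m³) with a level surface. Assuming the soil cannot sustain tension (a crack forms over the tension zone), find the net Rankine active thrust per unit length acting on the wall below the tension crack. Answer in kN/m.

K_a = 0.3293; √K_a = 0.5739.
Tension-crack depth z_c = 2c/(γ√K_a) = 2×18.3/(16.9×0.5739) = 3.774 m.
σ_a at base = K_a γ H − 2c√K_a = 0.3293×16.9×9.1 − 2×18.3×0.5739 = 29.64 kPa.
P_a = ½ × 29.64 × (H − z_c) = 0.5×29.64×5.326 = 78.94 kN/m.

78.9 kN/m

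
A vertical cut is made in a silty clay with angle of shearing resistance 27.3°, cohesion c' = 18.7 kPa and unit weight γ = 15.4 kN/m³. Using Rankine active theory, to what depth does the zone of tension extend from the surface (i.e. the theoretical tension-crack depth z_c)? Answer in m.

3.99 m

K_a = tan²(45° − 27.3°/2) = 0.3711; √K_a = 0.6092.
The active pressure is zero where K_a γ z = 2c√K_a, so z_c = 2c/(γ√K_a) = 2×18.7/(15.4×0.6092) = 3.986 m.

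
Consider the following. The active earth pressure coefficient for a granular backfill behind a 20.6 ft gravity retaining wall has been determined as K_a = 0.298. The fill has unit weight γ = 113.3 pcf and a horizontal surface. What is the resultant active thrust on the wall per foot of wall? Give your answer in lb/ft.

7160 lb/ft

P = ½ K_a γ H² = 0.5 × 0.298 × 113.3 × 20.6² = 7164 lb/ft.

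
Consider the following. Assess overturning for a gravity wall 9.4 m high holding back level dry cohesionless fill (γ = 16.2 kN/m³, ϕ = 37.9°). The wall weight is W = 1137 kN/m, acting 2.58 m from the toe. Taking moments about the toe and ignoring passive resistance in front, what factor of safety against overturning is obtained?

K_a = tan²(45° − 37.9°/2) = 0.2389.
P_a = ½K_aγH² = 0.5×0.2389×16.2×9.4² = 171.0 kN/m, acting at H/3 = 3.133 m above the base.
Overturning moment M_o = P_a × H/3 = 171.0 × 3.133 = 535.8.
Resisting moment M_r = W × 2.58 = 1137 × 2.58 = 2933.
FS_overturning = M_r/M_o = 2933/535.8 = 5.475.

5.47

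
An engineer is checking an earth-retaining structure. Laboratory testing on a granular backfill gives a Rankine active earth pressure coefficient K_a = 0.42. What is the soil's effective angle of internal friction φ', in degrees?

24.1°

K_a = tan²(45° − φ/2) ⇒ 45° − φ/2 = arctan(√0.42) = 32.95°.
φ = 2(45° − 32.95°) = 24.11°.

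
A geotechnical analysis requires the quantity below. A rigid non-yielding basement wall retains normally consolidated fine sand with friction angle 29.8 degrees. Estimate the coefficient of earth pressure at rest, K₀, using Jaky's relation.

0.503

K₀ = 1 − sin φ' = 1 − sin 29.8° = 0.5030.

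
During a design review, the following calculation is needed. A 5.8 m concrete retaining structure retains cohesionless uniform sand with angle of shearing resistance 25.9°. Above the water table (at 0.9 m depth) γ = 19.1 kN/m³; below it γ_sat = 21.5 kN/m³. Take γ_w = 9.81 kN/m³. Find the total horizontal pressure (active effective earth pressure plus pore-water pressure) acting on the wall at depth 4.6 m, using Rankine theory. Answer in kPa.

K_a = (1 − sin φ)/(1 + sin φ) = 0.3920.
γ' = 21.5 − 9.81 = 11.69 kN/m³.
Effective vertical stress at 4.6 m: σ'_v = 19.1×0.9 + 11.69×3.70 = 60.44 kPa.
σ'_h = K_a σ'_v = 0.3920 × 60.44 = 23.69 kPa; u = γ_w × 3.70 = 36.30 kPa.
Total σ_h = 23.69 + 36.30 = 59.99 kPa.

60.0 kPa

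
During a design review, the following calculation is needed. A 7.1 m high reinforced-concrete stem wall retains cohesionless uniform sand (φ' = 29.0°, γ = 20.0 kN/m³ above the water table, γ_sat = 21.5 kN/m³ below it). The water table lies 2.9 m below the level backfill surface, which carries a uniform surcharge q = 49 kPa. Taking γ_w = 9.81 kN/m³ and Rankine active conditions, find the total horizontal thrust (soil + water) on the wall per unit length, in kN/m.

K_a = tan²(45° − φ/2) = 0.3470.
γ' = 21.5 − 9.81 = 11.69 kN/m³. h₂ = H − d_w = 4.2 m.
σ'_h: at surface K_a·q = 17.00; at WT K_a(q+γd_w) = 37.13; at base K_a(q+γd_w+γ'h₂) = 54.16 kPa.
P₁ = ½(17.00+37.13)×2.9 = 78.49; P₂ = ½(37.13+54.16)×4.2 = 191.7; P_w = ½γ_w h₂² = 86.52.
Total = 78.49+191.7+86.52 = 356.7 kN/m.

357 kN/m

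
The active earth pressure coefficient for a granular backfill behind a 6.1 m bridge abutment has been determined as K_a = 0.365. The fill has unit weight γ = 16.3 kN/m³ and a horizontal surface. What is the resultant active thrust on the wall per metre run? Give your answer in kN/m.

111 kN/m

P = ½ K_a γ H² = 0.5 × 0.365 × 16.3 × 6.1² = 110.7 kN/m.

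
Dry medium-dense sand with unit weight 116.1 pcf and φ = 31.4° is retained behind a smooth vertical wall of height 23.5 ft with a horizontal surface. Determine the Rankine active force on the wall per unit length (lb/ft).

10100 lb/ft

K_a = tan²(45° − φ/2) = 0.3149.
P_a = ½ K_a γ H² = 0.5 × 0.3149 × 116.1 × 23.5² = 10100 lb/ft.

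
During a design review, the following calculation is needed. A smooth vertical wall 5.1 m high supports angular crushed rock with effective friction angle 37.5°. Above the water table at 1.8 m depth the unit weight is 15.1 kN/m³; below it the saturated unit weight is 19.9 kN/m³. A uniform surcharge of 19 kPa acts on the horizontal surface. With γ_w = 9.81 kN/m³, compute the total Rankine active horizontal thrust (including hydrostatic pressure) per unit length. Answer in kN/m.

K_a = tan²(45° − φ/2) = 0.2432.
γ' = 19.9 − 9.81 = 10.09 kN/m³. h₂ = H − d_w = 3.3 m.
σ'_h: at surface K_a·q = 4.621; at WT K_a(q+γd_w) = 11.23; at base K_a(q+γd_w+γ'h₂) = 19.33 kPa.
P₁ = ½(4.621+11.23)×1.8 = 14.27; P₂ = ½(11.23+19.33)×3.3 = 50.42; P_w = ½γ_w h₂² = 53.42.
Total = 14.27+50.42+53.42 = 118.1 kN/m.

118 kN/m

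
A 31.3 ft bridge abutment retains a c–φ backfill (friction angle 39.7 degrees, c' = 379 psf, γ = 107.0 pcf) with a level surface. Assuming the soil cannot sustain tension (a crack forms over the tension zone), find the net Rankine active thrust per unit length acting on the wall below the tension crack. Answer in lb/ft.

3100 lb/ft

K_a = 0.2204; √K_a = 0.4695.
Tension-crack depth z_c = 2c/(γ√K_a) = 2×379/(107.0×0.4695) = 15.09 ft.
σ_a at base = K_a γ H − 2c√K_a = 0.2204×107.0×31.3 − 2×379×0.4695 = 382.4 psf.
P_a = ½ × 382.4 × (H − z_c) = 0.5×382.4×16.21 = 3099 lb/ft.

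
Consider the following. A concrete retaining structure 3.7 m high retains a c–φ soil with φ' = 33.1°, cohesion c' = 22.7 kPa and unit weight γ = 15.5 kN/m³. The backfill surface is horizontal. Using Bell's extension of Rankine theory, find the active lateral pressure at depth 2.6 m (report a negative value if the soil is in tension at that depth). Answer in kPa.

K_a = (1 − sin φ)/(1 + sin φ) = 0.2936.
σ_a = K_a γ z − 2c√K_a = 0.2936×15.5×2.6 − 2×22.7×0.5418 = -12.77 kPa.

-12.8 kPa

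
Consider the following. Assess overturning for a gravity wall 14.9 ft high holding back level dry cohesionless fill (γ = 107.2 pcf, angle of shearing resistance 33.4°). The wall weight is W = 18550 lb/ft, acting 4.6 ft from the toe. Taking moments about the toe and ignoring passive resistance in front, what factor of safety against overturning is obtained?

K_a = tan²(45° − 33.4°/2) = 0.2899.
P_a = ½K_aγH² = 0.5×0.2899×107.2×14.9² = 3450 lb/ft, acting at H/3 = 4.967 ft above the base.
Overturning moment M_o = P_a × H/3 = 3450 × 4.967 = 17140.
Resisting moment M_r = W × 4.6 = 18550 × 4.6 = 85330.
FS_overturning = M_r/M_o = 85330/17140 = 4.980.

4.98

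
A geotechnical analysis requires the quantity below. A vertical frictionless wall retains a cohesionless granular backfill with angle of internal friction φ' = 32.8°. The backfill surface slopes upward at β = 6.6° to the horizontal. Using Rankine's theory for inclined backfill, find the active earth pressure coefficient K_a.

0.303

K_a = cos β · (cos β − √(cos²β − cos²φ)) / (cos β + √(cos²β − cos²φ)).
cos β = 0.9934, cos φ = 0.8406, √(cos²β − cos²φ) = 0.5294.
K_a = 0.9934 × (0.9934 − 0.5294)/(0.9934 + 0.5294) = 0.3027.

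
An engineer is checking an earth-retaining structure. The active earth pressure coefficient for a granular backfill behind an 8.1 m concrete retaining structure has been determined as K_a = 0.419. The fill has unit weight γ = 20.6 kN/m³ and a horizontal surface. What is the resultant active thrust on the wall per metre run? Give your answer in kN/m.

P = ½ K_a γ H² = 0.5 × 0.419 × 20.6 × 8.1² = 283.2 kN/m.

283 kN/m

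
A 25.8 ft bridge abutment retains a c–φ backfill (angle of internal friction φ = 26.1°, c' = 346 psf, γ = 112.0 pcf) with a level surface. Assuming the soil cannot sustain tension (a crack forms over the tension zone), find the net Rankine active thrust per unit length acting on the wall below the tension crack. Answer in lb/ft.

5500 lb/ft

K_a = 0.3889; √K_a = 0.6237.
Tension-crack depth z_c = 2c/(γ√K_a) = 2×346/(112.0×0.6237) = 9.907 ft.
σ_a at base = K_a γ H − 2c√K_a = 0.3889×112.0×25.8 − 2×346×0.6237 = 692.3 psf.
P_a = ½ × 692.3 × (H − z_c) = 0.5×692.3×15.89 = 5502 lb/ft.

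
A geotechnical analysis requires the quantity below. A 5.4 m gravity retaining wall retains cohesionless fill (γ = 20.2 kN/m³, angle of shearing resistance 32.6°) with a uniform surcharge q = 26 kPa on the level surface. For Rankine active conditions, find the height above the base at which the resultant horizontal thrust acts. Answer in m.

K_a = 0.2997.
Triangular part P₁ = ½K_aγH² = 88.28 at H/3 = 1.800 m; rectangular part P₂ = K_a q H = 42.08 at H/2 = 2.700 m.
ȳ = (P₁·1.800 + P₂·2.700)/(P₁+P₂) = 2.091 m.

2.09 m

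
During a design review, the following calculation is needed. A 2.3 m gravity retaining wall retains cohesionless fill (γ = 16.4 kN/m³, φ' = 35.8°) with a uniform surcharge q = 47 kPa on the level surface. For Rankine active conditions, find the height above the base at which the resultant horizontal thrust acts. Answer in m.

1.04 m

K_a = 0.2619.
Triangular part P₁ = ½K_aγH² = 11.36 at H/3 = 0.7667 m; rectangular part P₂ = K_a q H = 28.31 at H/2 = 1.150 m.
ȳ = (P₁·0.7667 + P₂·1.150)/(P₁+P₂) = 1.040 m.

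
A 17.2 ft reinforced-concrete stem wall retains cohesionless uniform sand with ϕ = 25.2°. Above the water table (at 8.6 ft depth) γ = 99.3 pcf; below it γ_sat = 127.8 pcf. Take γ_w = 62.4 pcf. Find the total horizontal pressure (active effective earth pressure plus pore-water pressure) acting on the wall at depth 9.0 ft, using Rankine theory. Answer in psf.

K_a = (1 − sin φ)/(1 + sin φ) = 0.4027.
γ' = 127.8 − 62.4 = 65.40 pcf.
Effective vertical stress at 9.0 ft: σ'_v = 99.3×8.6 + 65.40×0.400 = 880.1 psf.
σ'_h = K_a σ'_v = 0.4027 × 880.1 = 354.5 psf; u = γ_w × 0.400 = 24.96 psf.
Total σ_h = 354.5 + 24.96 = 379.4 psf.

379 psf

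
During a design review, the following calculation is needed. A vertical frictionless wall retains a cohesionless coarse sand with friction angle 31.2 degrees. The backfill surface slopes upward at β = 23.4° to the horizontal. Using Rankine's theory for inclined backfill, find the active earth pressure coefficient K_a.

K_a = cos β · (cos β − √(cos²β − cos²φ)) / (cos β + √(cos²β − cos²φ)).
cos β = 0.9178, cos φ = 0.8554, √(cos²β − cos²φ) = 0.3326.
K_a = 0.9178 × (0.9178 − 0.3326)/(0.9178 + 0.3326) = 0.4295.

0.429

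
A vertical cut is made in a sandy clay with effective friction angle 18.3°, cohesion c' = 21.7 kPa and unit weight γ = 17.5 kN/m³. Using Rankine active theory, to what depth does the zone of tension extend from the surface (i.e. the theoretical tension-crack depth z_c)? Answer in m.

3.43 m

K_a = tan²(45° − 18.3°/2) = 0.5221; √K_a = 0.7226.
The active pressure is zero where K_a γ z = 2c√K_a, so z_c = 2c/(γ√K_a) = 2×21.7/(17.5×0.7226) = 3.432 m.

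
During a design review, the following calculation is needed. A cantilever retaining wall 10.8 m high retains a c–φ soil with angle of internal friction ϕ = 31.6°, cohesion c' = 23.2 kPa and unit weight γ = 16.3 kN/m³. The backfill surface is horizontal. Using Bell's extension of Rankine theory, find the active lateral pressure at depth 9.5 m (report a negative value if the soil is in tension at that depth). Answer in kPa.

K_a = (1 − sin φ)/(1 + sin φ) = 0.3123.
σ_a = K_a γ z − 2c√K_a = 0.3123×16.3×9.5 − 2×23.2×0.5589 = 22.44 kPa.

22.4 kPa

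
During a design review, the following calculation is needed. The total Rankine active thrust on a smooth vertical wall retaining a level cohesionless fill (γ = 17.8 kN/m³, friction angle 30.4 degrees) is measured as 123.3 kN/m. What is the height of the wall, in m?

6.50 m

K_a = 0.3280. P_a = ½ K_a γ H² ⇒ H = √(2P_a/(K_a γ)).
H = √(2×123.3/(0.3280×17.8)) = 6.499 m.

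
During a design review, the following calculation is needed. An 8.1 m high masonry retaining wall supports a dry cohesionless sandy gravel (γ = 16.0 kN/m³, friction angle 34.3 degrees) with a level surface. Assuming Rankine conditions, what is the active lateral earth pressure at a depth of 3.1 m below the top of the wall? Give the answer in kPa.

K_a = (1 − sin φ)/(1 + sin φ) = 0.2792.
σ_h = K_a γ z = 0.2792 × 16.0 × 3.1 = 13.85 kPa.

13.8 kPa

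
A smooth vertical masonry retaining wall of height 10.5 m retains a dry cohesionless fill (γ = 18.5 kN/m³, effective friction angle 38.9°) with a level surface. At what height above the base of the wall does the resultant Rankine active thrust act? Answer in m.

K_a = 0.2285.
The pressure distribution is triangular, so the resultant acts at H/3 above the base = 10.5/3 = 3.500 m.

3.50 m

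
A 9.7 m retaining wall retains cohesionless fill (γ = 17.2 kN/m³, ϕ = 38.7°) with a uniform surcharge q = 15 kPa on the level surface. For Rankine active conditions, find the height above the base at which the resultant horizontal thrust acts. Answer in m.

3.48 m

K_a = 0.2306.
Triangular part P₁ = ½K_aγH² = 186.6 at H/3 = 3.233 m; rectangular part P₂ = K_a q H = 33.55 at H/2 = 4.850 m.
ȳ = (P₁·3.233 + P₂·4.850)/(P₁+P₂) = 3.480 m.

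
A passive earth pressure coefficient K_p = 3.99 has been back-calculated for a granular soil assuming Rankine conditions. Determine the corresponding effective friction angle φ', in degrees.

36.8°

K_p = (1+sin φ)/(1−sin φ) ⇒ sin φ = (K_p − 1)/(K_p + 1) = 0.5992.
φ = arcsin(0.5992) = 36.81°.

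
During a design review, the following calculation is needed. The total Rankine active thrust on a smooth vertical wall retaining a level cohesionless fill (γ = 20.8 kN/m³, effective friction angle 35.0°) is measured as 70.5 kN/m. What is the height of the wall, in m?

5.00 m

K_a = 0.2710. P_a = ½ K_a γ H² ⇒ H = √(2P_a/(K_a γ)).
H = √(2×70.5/(0.2710×20.8)) = 5.002 m.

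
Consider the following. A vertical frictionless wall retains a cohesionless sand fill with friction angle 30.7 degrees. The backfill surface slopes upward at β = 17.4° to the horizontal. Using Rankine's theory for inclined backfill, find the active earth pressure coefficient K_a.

K_a = cos β · (cos β − √(cos²β − cos²φ)) / (cos β + √(cos²β − cos²φ)).
cos β = 0.9542, cos φ = 0.8599, √(cos²β − cos²φ) = 0.4138.
K_a = 0.9542 × (0.9542 − 0.4138)/(0.9542 + 0.4138) = 0.3770.

0.377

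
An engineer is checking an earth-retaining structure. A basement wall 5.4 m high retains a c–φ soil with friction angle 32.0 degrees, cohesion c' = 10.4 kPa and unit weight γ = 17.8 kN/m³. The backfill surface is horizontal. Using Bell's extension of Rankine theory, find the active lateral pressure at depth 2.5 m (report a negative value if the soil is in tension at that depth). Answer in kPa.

K_a = (1 − sin φ)/(1 + sin φ) = 0.3073.
σ_a = K_a γ z − 2c√K_a = 0.3073×17.8×2.5 − 2×10.4×0.5543 = 2.143 kPa.

2.14 kPa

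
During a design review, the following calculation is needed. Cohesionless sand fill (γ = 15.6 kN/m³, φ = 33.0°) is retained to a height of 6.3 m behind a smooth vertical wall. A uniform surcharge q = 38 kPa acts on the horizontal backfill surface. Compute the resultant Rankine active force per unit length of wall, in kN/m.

K_a = tan²(45° − φ/2) = 0.2948.
Soil triangle: ½ K_a γ H² = 0.5×0.2948×15.6×6.3² = 91.27 kN/m.
Surcharge rectangle: K_a q H = 0.2948×38×6.3 = 70.58 kN/m.
Total = 91.27 + 70.58 = 161.8 kN/m.

162 kN/m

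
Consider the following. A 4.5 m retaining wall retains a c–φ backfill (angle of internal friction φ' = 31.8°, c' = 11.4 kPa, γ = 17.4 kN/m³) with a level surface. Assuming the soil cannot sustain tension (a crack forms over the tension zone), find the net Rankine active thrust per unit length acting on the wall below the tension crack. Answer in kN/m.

12.4 kN/m

K_a = 0.3098; √K_a = 0.5566.
Tension-crack depth z_c = 2c/(γ√K_a) = 2×11.4/(17.4×0.5566) = 2.354 m.
σ_a at base = K_a γ H − 2c√K_a = 0.3098×17.4×4.5 − 2×11.4×0.5566 = 11.57 kPa.
P_a = ½ × 11.57 × (H − z_c) = 0.5×11.57×2.146 = 12.41 kN/m.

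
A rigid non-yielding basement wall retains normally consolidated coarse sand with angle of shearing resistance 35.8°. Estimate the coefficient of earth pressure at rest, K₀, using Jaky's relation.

0.415

K₀ = 1 − sin φ' = 1 − sin 35.8° = 0.4150.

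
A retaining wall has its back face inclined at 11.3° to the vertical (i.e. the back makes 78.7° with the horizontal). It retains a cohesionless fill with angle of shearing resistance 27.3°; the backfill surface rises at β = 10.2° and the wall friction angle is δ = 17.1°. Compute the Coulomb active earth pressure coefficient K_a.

K_a = sin²(α+φ) / [sin²α · sin(α−δ) · (1 + √{sin(φ+δ)sin(φ−β) / (sin(α−δ)sin(α+β))})²].
With α = 78.7°, φ = 27.3°, δ = 17.1°, β = 10.2°: K_a = 0.4963.

0.496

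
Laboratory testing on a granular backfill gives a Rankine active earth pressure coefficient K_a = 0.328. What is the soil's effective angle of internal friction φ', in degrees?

K_a = tan²(45° − φ/2) ⇒ 45° − φ/2 = arctan(√0.328) = 29.80°.
φ = 2(45° − 29.80°) = 30.40°.

30.4°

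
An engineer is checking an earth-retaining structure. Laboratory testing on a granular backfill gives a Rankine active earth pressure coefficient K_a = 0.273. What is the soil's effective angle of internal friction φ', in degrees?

K_a = tan²(45° − φ/2) ⇒ 45° − φ/2 = arctan(√0.273) = 27.59°.
φ = 2(45° − 27.59°) = 34.83°.

34.8°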